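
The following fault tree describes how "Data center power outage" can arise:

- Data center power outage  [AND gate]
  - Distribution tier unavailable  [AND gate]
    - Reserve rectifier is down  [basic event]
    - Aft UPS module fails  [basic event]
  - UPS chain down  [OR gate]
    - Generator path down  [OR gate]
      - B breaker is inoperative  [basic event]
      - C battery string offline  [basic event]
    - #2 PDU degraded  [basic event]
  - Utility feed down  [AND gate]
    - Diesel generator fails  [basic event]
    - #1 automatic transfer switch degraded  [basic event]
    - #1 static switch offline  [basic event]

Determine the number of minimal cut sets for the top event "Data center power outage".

Distribution tier unavailable [AND]: one cut set from each child combined → 1 × 1 = 1 cut set(s).
Generator path down [OR]: union of children's cut sets → 2 cut set(s).
UPS chain down [OR]: union of children's cut sets → 3 cut set(s).
Utility feed down [AND]: one cut set from each child combined → 1 × 1 × 1 = 1 cut set(s).
Data center power outage [AND]: one cut set from each child combined → 1 × 3 × 1 = 3 cut set(s).
Minimal cut sets: {#1 automatic transfer switch degraded, #1 static switch offline, Aft UPS module fails, B breaker is inoperative, Diesel generator fails, Reserve rectifier is down}; {#1 automatic transfer switch degraded, #1 static switch offline, Aft UPS module fails, C battery string offline, Diesel generator fails, Reserve rectifier is down}; {#1 automatic transfer switch degraded, #1 static switch offline, #2 PDU degraded, Aft UPS module fails, Diesel generator fails, Reserve rectifier is down}.

3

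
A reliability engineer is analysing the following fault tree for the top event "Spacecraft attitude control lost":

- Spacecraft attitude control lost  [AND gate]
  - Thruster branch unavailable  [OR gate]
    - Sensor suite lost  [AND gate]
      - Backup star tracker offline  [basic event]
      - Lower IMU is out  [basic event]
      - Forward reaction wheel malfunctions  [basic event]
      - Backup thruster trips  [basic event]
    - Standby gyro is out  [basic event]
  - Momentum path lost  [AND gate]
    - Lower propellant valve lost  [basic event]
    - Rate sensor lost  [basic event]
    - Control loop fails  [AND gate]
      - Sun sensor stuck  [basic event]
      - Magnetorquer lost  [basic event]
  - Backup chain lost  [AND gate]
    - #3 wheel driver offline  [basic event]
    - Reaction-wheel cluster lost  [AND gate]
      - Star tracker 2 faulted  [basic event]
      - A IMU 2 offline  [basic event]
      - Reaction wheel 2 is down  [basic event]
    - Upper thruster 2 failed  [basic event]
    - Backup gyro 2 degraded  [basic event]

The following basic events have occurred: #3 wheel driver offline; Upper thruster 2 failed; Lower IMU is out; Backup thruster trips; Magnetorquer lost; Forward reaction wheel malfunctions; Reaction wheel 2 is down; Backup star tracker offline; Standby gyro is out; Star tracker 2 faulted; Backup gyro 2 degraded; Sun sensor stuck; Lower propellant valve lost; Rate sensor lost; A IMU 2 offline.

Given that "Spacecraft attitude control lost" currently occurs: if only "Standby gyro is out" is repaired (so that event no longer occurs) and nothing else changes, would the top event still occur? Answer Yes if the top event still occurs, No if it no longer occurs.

Counterfactual: set "Standby gyro is out" to not occurred.
Sensor suite lost [AND]: Backup star tracker offline=occurs, Lower IMU is out=occurs, Forward reaction wheel malfunctions=occurs, Backup thruster trips=occurs → all inputs occur → occurs.
Thruster branch unavailable [OR]: Sensor suite lost=occurs, Standby gyro is out=not → at least one input occurs → occurs.
Control loop fails [AND]: Sun sensor stuck=occurs, Magnetorquer lost=occurs → all inputs occur → occurs.
Momentum path lost [AND]: Lower propellant valve lost=occurs, Rate sensor lost=occurs, Control loop fails=occurs → all inputs occur → occurs.
Reaction-wheel cluster lost [AND]: Star tracker 2 faulted=occurs, A IMU 2 offline=occurs, Reaction wheel 2 is down=occurs → all inputs occur → occurs.
Backup chain lost [AND]: #3 wheel driver offline=occurs, Reaction-wheel cluster lost=occurs, Upper thruster 2 failed=occurs, Backup gyro 2 degraded=occurs → all inputs occur → occurs.
Spacecraft attitude control lost [AND]: Thruster branch unavailable=occurs, Momentum path lost=occurs, Backup chain lost=occurs → all inputs occur → occurs.

Yes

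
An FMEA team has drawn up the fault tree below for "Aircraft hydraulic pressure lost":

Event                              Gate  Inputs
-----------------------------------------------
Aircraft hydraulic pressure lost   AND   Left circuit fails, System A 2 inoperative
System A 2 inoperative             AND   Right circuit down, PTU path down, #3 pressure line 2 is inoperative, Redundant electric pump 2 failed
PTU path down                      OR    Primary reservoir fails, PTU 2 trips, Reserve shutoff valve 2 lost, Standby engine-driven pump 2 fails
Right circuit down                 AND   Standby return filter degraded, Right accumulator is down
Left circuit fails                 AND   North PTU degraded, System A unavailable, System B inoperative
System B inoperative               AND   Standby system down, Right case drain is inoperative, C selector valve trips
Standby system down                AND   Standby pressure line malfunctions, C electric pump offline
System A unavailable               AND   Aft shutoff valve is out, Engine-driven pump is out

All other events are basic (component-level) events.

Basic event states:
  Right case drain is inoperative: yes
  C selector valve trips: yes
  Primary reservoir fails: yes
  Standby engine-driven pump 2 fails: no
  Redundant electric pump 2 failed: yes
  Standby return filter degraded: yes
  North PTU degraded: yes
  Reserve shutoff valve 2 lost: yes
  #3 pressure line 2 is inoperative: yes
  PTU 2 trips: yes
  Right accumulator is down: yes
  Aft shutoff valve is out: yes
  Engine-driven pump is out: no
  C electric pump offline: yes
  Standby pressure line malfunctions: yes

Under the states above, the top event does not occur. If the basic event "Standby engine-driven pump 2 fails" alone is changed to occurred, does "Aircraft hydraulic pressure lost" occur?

No

Counterfactual: set "Standby engine-driven pump 2 fails" to occurred.
System A unavailable [AND]: Aft shutoff valve is out=occurs, Engine-driven pump is out=not → not all inputs occur → does not occur.
Standby system down [AND]: Standby pressure line malfunctions=occurs, C electric pump offline=occurs → all inputs occur → occurs.
System B inoperative [AND]: Standby system down=occurs, Right case drain is inoperative=occurs, C selector valve trips=occurs → all inputs occur → occurs.
Left circuit fails [AND]: North PTU degraded=occurs, System A unavailable=not, System B inoperative=occurs → not all inputs occur → does not occur.
Right circuit down [AND]: Standby return filter degraded=occurs, Right accumulator is down=occurs → all inputs occur → occurs.
PTU path down [OR]: Primary reservoir fails=occurs, PTU 2 trips=occurs, Reserve shutoff valve 2 lost=occurs, Standby engine-driven pump 2 fails=occurs → at least one input occurs → occurs.
System A 2 inoperative [AND]: Right circuit down=occurs, PTU path down=occurs, #3 pressure line 2 is inoperative=occurs, Redundant electric pump 2 failed=occurs → all inputs occur → occurs.
Aircraft hydraulic pressure lost [AND]: Left circuit fails=not, System A 2 inoperative=occurs → not all inputs occur → does not occur.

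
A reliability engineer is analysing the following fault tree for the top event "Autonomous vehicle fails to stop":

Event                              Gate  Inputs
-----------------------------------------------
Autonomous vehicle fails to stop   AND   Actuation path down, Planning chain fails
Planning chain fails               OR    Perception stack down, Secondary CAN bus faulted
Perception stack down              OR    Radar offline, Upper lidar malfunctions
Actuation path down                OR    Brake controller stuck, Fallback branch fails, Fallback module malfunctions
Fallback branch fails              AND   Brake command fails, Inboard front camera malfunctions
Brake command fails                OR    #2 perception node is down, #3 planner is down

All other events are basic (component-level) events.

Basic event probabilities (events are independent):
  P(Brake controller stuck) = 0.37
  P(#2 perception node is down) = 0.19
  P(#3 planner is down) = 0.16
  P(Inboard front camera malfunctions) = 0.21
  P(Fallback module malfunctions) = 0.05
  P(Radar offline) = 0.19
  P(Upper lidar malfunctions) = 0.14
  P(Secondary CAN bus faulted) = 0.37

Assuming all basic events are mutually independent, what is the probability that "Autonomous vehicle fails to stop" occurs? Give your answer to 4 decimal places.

0.2478

P(Brake command fails) [OR] = 1 − (1−0.19) × (1−0.16) = 0.319600
P(Fallback branch fails) [AND] = 0.319600 × 0.21 = 0.067116
P(Actuation path down) [OR] = 1 − (1−0.37) × (1−0.067116) × (1−0.05) = 0.441669
P(Perception stack down) [OR] = 1 − (1−0.19) × (1−0.14) = 0.303400
P(Planning chain fails) [OR] = 1 − (1−0.303400) × (1−0.37) = 0.561142
P(Autonomous vehicle fails to stop) [AND] = 0.441669 × 0.561142 = 0.247839
Rounded to 4 decimal places: P(Autonomous vehicle fails to stop) ≈ 0.2478.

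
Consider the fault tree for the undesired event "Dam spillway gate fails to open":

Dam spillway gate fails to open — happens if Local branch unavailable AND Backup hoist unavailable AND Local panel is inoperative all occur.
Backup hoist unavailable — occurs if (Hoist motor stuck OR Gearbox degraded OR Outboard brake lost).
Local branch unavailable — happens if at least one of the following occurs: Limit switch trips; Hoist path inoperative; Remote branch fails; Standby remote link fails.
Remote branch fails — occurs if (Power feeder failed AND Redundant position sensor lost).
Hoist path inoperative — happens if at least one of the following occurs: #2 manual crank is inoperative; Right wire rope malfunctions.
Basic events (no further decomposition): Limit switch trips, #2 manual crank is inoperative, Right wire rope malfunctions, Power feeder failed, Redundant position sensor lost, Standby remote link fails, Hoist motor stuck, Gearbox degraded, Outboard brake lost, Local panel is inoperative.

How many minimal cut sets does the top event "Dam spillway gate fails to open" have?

15

Hoist path inoperative [OR]: union of children's cut sets → 2 cut set(s).
Remote branch fails [AND]: one cut set from each child combined → 1 × 1 = 1 cut set(s).
Local branch unavailable [OR]: union of children's cut sets → 5 cut set(s).
Backup hoist unavailable [OR]: union of children's cut sets → 3 cut set(s).
Dam spillway gate fails to open [AND]: one cut set from each child combined → 5 × 3 × 1 = 15 cut set(s).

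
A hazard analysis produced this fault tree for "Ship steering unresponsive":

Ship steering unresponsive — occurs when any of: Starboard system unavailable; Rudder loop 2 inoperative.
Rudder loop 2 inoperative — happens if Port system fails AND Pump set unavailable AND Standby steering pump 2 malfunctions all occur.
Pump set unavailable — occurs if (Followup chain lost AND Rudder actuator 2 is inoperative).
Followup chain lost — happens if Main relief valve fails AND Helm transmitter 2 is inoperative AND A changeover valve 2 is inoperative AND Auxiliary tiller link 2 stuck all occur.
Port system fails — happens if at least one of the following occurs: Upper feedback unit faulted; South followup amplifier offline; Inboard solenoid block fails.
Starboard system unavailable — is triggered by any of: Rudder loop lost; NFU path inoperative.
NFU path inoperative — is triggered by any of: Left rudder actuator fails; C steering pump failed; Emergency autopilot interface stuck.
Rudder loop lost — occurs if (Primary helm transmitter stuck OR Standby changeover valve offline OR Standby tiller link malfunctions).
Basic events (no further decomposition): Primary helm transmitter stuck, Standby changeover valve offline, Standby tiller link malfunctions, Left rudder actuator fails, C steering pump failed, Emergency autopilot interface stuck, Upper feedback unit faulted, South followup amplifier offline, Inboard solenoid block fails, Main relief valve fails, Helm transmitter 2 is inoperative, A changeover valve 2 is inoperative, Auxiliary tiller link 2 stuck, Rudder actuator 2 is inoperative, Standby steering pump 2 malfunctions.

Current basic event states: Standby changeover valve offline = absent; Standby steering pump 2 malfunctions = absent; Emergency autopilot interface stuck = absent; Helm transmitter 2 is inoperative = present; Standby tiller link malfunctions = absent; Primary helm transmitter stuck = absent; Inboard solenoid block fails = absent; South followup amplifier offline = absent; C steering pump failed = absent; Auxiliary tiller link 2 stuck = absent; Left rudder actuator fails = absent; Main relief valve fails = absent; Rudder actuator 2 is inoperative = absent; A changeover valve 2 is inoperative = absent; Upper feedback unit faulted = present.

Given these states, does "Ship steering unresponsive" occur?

No

Rudder loop lost [OR]: Primary helm transmitter stuck=not, Standby changeover valve offline=not, Standby tiller link malfunctions=not → no input occurs → does not occur.
NFU path inoperative [OR]: Left rudder actuator fails=not, C steering pump failed=not, Emergency autopilot interface stuck=not → no input occurs → does not occur.
Starboard system unavailable [OR]: Rudder loop lost=not, NFU path inoperative=not → no input occurs → does not occur.
Port system fails [OR]: Upper feedback unit faulted=occurs, South followup amplifier offline=not, Inboard solenoid block fails=not → at least one input occurs → occurs.
Followup chain lost [AND]: Main relief valve fails=not, Helm transmitter 2 is inoperative=occurs, A changeover valve 2 is inoperative=not, Auxiliary tiller link 2 stuck=not → not all inputs occur → does not occur.
Pump set unavailable [AND]: Followup chain lost=not, Rudder actuator 2 is inoperative=not → not all inputs occur → does not occur.
Rudder loop 2 inoperative [AND]: Port system fails=occurs, Pump set unavailable=not, Standby steering pump 2 malfunctions=not → not all inputs occur → does not occur.
Ship steering unresponsive [OR]: Starboard system unavailable=not, Rudder loop 2 inoperative=not → no input occurs → does not occur.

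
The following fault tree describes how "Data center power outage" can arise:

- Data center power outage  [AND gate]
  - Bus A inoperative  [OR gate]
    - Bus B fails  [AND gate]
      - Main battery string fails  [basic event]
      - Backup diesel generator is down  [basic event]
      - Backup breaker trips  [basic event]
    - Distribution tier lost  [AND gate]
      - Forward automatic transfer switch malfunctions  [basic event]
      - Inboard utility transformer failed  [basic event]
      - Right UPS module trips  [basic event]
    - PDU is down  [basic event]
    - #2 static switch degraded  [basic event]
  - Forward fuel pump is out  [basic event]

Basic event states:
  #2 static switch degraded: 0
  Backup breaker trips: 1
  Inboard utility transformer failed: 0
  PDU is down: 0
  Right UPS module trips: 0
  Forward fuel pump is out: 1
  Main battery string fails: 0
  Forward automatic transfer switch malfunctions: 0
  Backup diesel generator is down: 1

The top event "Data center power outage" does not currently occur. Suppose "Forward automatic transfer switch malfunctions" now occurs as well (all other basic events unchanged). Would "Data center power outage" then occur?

Counterfactual: set "Forward automatic transfer switch malfunctions" to occurred.
Bus B fails [AND]: Main battery string fails=not, Backup diesel generator is down=occurs, Backup breaker trips=occurs → not all inputs occur → does not occur.
Distribution tier lost [AND]: Forward automatic transfer switch malfunctions=occurs, Inboard utility transformer failed=not, Right UPS module trips=not → not all inputs occur → does not occur.
Bus A inoperative [OR]: Bus B fails=not, Distribution tier lost=not, PDU is down=not, #2 static switch degraded=not → no input occurs → does not occur.
Data center power outage [AND]: Bus A inoperative=not, Forward fuel pump is out=occurs → not all inputs occur → does not occur.

No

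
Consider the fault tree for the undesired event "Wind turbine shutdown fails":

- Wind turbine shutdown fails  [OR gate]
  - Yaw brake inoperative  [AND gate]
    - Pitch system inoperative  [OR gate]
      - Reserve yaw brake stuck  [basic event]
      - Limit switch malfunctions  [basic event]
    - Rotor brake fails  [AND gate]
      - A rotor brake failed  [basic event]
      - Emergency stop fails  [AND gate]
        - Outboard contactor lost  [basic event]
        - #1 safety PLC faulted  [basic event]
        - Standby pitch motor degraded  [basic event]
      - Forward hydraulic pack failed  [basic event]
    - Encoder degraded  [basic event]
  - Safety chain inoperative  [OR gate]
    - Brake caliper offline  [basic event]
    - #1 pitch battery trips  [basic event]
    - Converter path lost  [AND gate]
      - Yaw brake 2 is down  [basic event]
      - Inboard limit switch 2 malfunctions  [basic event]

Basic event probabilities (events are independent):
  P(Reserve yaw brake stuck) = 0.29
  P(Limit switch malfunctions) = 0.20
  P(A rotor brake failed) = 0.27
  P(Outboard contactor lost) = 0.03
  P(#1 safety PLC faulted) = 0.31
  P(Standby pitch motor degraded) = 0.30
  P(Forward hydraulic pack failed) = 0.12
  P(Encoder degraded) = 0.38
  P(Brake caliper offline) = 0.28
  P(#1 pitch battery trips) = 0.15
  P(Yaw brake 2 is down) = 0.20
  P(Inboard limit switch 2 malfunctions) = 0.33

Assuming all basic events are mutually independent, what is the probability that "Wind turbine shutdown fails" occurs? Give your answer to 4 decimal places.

P(Pitch system inoperative) [OR] = 1 − (1−0.29) × (1−0.20) = 0.432000
P(Emergency stop fails) [AND] = 0.03 × 0.31 × 0.30 = 0.002790
P(Rotor brake fails) [AND] = 0.27 × 0.002790 × 0.12 = 0.000090
P(Yaw brake inoperative) [AND] = 0.432000 × 0.000090 × 0.38 = 0.000015
P(Converter path lost) [AND] = 0.20 × 0.33 = 0.066000
P(Safety chain inoperative) [OR] = 1 − (1−0.28) × (1−0.15) × (1−0.066000) = 0.428392
P(Wind turbine shutdown fails) [OR] = 1 − (1−0.000015) × (1−0.428392) = 0.428401
Rounded to 4 decimal places: P(Wind turbine shutdown fails) ≈ 0.4284.

0.4284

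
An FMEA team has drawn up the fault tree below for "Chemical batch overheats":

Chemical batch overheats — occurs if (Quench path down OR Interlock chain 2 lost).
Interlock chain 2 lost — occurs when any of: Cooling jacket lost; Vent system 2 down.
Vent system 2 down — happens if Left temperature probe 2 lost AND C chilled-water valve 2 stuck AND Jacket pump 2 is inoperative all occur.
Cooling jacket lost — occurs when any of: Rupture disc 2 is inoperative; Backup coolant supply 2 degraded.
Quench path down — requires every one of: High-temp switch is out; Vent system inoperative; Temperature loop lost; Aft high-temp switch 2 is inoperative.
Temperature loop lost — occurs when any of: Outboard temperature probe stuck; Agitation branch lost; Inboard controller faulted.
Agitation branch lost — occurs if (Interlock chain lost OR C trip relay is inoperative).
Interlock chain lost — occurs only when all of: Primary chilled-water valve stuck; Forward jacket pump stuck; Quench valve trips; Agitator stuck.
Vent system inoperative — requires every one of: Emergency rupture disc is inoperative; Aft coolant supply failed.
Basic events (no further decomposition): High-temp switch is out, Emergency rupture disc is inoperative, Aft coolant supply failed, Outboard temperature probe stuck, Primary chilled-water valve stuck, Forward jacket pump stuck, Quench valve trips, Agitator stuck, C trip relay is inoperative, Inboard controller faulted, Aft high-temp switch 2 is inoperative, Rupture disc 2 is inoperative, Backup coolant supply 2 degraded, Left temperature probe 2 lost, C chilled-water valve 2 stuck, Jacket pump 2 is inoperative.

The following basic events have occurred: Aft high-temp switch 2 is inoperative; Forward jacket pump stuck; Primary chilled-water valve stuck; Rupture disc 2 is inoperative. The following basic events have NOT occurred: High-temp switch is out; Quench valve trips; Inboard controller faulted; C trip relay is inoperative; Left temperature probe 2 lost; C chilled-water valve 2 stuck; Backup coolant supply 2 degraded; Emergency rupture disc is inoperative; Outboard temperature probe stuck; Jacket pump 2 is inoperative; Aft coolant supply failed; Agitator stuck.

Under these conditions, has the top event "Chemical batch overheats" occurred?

Vent system inoperative [AND]: Emergency rupture disc is inoperative=not, Aft coolant supply failed=not → not all inputs occur → does not occur.
Interlock chain lost [AND]: Primary chilled-water valve stuck=occurs, Forward jacket pump stuck=occurs, Quench valve trips=not, Agitator stuck=not → not all inputs occur → does not occur.
Agitation branch lost [OR]: Interlock chain lost=not, C trip relay is inoperative=not → no input occurs → does not occur.
Temperature loop lost [OR]: Outboard temperature probe stuck=not, Agitation branch lost=not, Inboard controller faulted=not → no input occurs → does not occur.
Quench path down [AND]: High-temp switch is out=not, Vent system inoperative=not, Temperature loop lost=not, Aft high-temp switch 2 is inoperative=occurs → not all inputs occur → does not occur.
Cooling jacket lost [OR]: Rupture disc 2 is inoperative=occurs, Backup coolant supply 2 degraded=not → at least one input occurs → occurs.
Vent system 2 down [AND]: Left temperature probe 2 lost=not, C chilled-water valve 2 stuck=not, Jacket pump 2 is inoperative=not → not all inputs occur → does not occur.
Interlock chain 2 lost [OR]: Cooling jacket lost=occurs, Vent system 2 down=not → at least one input occurs → occurs.
Chemical batch overheats [OR]: Quench path down=not, Interlock chain 2 lost=occurs → at least one input occurs → occurs.

Yes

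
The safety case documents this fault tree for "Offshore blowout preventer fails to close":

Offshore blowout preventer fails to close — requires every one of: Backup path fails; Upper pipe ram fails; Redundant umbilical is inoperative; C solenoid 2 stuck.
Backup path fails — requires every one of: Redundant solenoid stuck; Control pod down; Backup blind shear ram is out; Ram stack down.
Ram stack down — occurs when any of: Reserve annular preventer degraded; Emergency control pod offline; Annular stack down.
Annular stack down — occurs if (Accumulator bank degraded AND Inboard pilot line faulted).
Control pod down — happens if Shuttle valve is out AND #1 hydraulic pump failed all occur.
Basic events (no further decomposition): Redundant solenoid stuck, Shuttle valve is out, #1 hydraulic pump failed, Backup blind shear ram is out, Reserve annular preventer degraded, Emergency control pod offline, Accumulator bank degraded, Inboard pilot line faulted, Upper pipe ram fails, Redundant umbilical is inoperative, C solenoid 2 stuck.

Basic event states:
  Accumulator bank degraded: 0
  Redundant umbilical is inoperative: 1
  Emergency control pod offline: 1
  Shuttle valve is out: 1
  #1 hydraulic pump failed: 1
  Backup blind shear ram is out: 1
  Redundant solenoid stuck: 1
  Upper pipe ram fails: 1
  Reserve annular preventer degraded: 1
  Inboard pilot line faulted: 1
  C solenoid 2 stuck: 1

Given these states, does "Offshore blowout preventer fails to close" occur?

Yes

Control pod down [AND]: Shuttle valve is out=occurs, #1 hydraulic pump failed=occurs → all inputs occur → occurs.
Annular stack down [AND]: Accumulator bank degraded=not, Inboard pilot line faulted=occurs → not all inputs occur → does not occur.
Ram stack down [OR]: Reserve annular preventer degraded=occurs, Emergency control pod offline=occurs, Annular stack down=not → at least one input occurs → occurs.
Backup path fails [AND]: Redundant solenoid stuck=occurs, Control pod down=occurs, Backup blind shear ram is out=occurs, Ram stack down=occurs → all inputs occur → occurs.
Offshore blowout preventer fails to close [AND]: Backup path fails=occurs, Upper pipe ram fails=occurs, Redundant umbilical is inoperative=occurs, C solenoid 2 stuck=occurs → all inputs occur → occurs.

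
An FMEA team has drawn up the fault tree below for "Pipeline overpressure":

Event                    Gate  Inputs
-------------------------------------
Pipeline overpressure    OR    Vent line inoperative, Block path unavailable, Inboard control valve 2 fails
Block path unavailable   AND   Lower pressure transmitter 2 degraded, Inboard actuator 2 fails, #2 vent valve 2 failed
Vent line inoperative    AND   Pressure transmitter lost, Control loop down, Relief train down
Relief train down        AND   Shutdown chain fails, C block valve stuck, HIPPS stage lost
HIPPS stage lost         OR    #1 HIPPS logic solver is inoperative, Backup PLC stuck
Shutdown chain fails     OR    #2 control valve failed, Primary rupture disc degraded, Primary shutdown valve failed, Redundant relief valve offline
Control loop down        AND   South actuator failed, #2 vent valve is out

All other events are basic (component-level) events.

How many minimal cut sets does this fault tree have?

10

Control loop down [AND]: one cut set from each child combined → 1 × 1 = 1 cut set(s).
Shutdown chain fails [OR]: union of children's cut sets → 4 cut set(s).
HIPPS stage lost [OR]: union of children's cut sets → 2 cut set(s).
Relief train down [AND]: one cut set from each child combined → 4 × 1 × 2 = 8 cut set(s).
Vent line inoperative [AND]: one cut set from each child combined → 1 × 1 × 8 = 8 cut set(s).
Block path unavailable [AND]: one cut set from each child combined → 1 × 1 × 1 = 1 cut set(s).
Pipeline overpressure [OR]: union of children's cut sets → 10 cut set(s).
Minimal cut sets: {#1 HIPPS logic solver is inoperative, #2 control valve failed, #2 vent valve is out, C block valve stuck, Pressure transmitter lost, South actuator failed}; {#2 control valve failed, #2 vent valve is out, Backup PLC stuck, C block valve stuck, Pressure transmitter lost, South actuator failed}; {#1 HIPPS logic solver is inoperative, #2 vent valve is out, C block valve stuck, Pressure transmitter lost, Primary rupture disc degraded, South actuator failed}; {#2 vent valve is out, Backup PLC stuck, C block valve stuck, Pressure transmitter lost, Primary rupture disc degraded, South actuator failed}; {#1 HIPPS logic solver is inoperative, #2 vent valve is out, C block valve stuck, Pressure transmitter lost, Primary shutdown valve failed, South actuator failed}; {#2 vent valve is out, Backup PLC stuck, C block valve stuck, Pressure transmitter lost, Primary shutdown valve failed, South actuator failed}; {#1 HIPPS logic solver is inoperative, #2 vent valve is out, C block valve stuck, Pressure transmitter lost, Redundant relief valve offline, South actuator failed}; {#2 vent valve is out, Backup PLC stuck, C block valve stuck, Pressure transmitter lost, Redundant relief valve offline, South actuator failed}; {#2 vent valve 2 failed, Inboard actuator 2 fails, Lower pressure transmitter 2 degraded}; {Inboard control valve 2 fails}.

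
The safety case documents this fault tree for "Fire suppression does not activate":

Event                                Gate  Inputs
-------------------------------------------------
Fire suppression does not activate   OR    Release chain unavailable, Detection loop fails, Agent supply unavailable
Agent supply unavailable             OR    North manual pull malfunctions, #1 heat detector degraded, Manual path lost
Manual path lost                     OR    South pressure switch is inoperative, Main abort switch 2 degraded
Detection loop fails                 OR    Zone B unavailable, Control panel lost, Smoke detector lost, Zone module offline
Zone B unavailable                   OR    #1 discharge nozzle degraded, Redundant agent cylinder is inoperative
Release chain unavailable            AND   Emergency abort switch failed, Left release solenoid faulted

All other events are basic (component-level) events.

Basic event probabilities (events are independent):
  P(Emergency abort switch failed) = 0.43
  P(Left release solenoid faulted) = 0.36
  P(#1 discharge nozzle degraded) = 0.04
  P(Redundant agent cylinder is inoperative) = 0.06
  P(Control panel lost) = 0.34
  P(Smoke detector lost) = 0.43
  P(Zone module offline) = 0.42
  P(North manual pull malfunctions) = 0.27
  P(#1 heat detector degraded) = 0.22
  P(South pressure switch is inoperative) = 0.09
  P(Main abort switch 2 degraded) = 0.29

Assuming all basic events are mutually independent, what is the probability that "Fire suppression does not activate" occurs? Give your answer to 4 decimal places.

0.9388

P(Release chain unavailable) [AND] = 0.43 × 0.36 = 0.154800
P(Zone B unavailable) [OR] = 1 − (1−0.04) × (1−0.06) = 0.097600
P(Detection loop fails) [OR] = 1 − (1−0.097600) × (1−0.34) × (1−0.43) × (1−0.42) = 0.803100
P(Manual path lost) [OR] = 1 − (1−0.09) × (1−0.29) = 0.353900
P(Agent supply unavailable) [OR] = 1 − (1−0.27) × (1−0.22) × (1−0.353900) = 0.632111
P(Fire suppression does not activate) [OR] = 1 − (1−0.154800) × (1−0.803100) × (1−0.632111) = 0.938776
Rounded to 4 decimal places: P(Fire suppression does not activate) ≈ 0.9388.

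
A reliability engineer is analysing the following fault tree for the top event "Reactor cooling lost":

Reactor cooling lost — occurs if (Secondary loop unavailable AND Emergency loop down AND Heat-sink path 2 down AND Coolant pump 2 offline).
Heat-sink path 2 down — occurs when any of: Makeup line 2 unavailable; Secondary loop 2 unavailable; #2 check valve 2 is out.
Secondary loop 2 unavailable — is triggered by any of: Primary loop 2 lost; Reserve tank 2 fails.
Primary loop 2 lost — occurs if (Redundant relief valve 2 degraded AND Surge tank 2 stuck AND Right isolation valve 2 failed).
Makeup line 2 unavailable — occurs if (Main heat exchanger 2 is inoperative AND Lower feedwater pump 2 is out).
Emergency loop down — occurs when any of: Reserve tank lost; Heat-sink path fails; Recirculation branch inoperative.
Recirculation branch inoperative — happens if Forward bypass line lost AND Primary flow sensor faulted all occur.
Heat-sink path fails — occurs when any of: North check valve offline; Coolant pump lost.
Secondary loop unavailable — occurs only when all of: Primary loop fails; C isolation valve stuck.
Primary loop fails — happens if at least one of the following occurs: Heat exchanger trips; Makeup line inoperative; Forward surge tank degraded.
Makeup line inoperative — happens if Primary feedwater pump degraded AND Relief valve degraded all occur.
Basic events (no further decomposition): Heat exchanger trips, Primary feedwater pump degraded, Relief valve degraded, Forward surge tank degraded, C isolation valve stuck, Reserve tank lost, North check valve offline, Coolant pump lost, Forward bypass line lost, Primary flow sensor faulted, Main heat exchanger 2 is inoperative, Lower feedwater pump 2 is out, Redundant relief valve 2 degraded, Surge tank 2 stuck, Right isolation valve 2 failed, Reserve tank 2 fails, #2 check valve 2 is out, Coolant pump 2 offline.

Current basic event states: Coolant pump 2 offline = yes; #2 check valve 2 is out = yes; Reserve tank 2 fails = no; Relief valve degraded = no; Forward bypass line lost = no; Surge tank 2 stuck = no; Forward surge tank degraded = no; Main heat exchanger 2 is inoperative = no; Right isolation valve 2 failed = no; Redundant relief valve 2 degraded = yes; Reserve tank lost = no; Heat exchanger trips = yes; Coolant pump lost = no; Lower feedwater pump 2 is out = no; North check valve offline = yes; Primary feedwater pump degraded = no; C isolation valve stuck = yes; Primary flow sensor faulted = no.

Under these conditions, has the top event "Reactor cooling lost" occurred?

Yes

Makeup line inoperative [AND]: Primary feedwater pump degraded=not, Relief valve degraded=not → not all inputs occur → does not occur.
Primary loop fails [OR]: Heat exchanger trips=occurs, Makeup line inoperative=not, Forward surge tank degraded=not → at least one input occurs → occurs.
Secondary loop unavailable [AND]: Primary loop fails=occurs, C isolation valve stuck=occurs → all inputs occur → occurs.
Heat-sink path fails [OR]: North check valve offline=occurs, Coolant pump lost=not → at least one input occurs → occurs.
Recirculation branch inoperative [AND]: Forward bypass line lost=not, Primary flow sensor faulted=not → not all inputs occur → does not occur.
Emergency loop down [OR]: Reserve tank lost=not, Heat-sink path fails=occurs, Recirculation branch inoperative=not → at least one input occurs → occurs.
Makeup line 2 unavailable [AND]: Main heat exchanger 2 is inoperative=not, Lower feedwater pump 2 is out=not → not all inputs occur → does not occur.
Primary loop 2 lost [AND]: Redundant relief valve 2 degraded=occurs, Surge tank 2 stuck=not, Right isolation valve 2 failed=not → not all inputs occur → does not occur.
Secondary loop 2 unavailable [OR]: Primary loop 2 lost=not, Reserve tank 2 fails=not → no input occurs → does not occur.
Heat-sink path 2 down [OR]: Makeup line 2 unavailable=not, Secondary loop 2 unavailable=not, #2 check valve 2 is out=occurs → at least one input occurs → occurs.
Reactor cooling lost [AND]: Secondary loop unavailable=occurs, Emergency loop down=occurs, Heat-sink path 2 down=occurs, Coolant pump 2 offline=occurs → all inputs occur → occurs.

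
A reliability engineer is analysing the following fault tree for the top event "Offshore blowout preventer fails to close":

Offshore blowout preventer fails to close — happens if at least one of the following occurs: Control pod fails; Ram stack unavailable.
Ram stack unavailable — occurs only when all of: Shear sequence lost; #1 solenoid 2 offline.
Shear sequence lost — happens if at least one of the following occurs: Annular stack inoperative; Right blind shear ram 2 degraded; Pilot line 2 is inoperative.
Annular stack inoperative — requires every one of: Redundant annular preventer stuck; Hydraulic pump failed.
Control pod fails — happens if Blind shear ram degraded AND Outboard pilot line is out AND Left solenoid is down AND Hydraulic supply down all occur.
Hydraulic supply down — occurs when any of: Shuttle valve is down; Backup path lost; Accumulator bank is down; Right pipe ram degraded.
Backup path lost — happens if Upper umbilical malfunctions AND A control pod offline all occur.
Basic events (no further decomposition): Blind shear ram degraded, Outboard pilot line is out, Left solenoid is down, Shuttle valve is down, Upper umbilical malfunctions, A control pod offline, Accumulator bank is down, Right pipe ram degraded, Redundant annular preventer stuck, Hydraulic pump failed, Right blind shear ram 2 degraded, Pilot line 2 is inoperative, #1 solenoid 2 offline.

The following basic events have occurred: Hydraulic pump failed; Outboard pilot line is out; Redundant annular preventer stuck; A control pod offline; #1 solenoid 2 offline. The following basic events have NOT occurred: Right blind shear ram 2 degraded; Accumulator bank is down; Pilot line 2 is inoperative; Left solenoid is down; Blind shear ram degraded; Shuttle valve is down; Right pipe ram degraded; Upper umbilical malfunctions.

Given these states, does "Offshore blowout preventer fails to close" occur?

Backup path lost [AND]: Upper umbilical malfunctions=not, A control pod offline=occurs → not all inputs occur → does not occur.
Hydraulic supply down [OR]: Shuttle valve is down=not, Backup path lost=not, Accumulator bank is down=not, Right pipe ram degraded=not → no input occurs → does not occur.
Control pod fails [AND]: Blind shear ram degraded=not, Outboard pilot line is out=occurs, Left solenoid is down=not, Hydraulic supply down=not → not all inputs occur → does not occur.
Annular stack inoperative [AND]: Redundant annular preventer stuck=occurs, Hydraulic pump failed=occurs → all inputs occur → occurs.
Shear sequence lost [OR]: Annular stack inoperative=occurs, Right blind shear ram 2 degraded=not, Pilot line 2 is inoperative=not → at least one input occurs → occurs.
Ram stack unavailable [AND]: Shear sequence lost=occurs, #1 solenoid 2 offline=occurs → all inputs occur → occurs.
Offshore blowout preventer fails to close [OR]: Control pod fails=not, Ram stack unavailable=occurs → at least one input occurs → occurs.

Yes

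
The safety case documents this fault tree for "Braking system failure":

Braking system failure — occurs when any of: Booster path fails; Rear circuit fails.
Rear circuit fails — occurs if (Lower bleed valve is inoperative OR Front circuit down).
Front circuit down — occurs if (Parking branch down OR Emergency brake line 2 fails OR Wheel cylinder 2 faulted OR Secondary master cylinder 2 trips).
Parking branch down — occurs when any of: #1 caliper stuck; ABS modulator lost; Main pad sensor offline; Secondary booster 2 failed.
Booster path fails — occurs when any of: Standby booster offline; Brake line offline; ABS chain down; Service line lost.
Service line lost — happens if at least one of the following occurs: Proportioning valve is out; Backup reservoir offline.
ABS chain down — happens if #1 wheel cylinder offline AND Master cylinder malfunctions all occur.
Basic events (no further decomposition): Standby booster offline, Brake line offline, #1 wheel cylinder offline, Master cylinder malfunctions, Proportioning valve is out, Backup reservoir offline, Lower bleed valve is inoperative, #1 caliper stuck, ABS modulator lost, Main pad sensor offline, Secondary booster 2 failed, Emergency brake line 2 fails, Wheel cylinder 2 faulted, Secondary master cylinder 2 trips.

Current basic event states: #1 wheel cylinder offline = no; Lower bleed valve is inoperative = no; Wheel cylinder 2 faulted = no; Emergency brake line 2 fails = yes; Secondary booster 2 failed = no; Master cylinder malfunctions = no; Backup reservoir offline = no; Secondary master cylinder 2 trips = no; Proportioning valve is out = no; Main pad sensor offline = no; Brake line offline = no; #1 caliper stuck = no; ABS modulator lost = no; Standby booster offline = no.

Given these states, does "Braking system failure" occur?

ABS chain down [AND]: #1 wheel cylinder offline=not, Master cylinder malfunctions=not → not all inputs occur → does not occur.
Service line lost [OR]: Proportioning valve is out=not, Backup reservoir offline=not → no input occurs → does not occur.
Booster path fails [OR]: Standby booster offline=not, Brake line offline=not, ABS chain down=not, Service line lost=not → no input occurs → does not occur.
Parking branch down [OR]: #1 caliper stuck=not, ABS modulator lost=not, Main pad sensor offline=not, Secondary booster 2 failed=not → no input occurs → does not occur.
Front circuit down [OR]: Parking branch down=not, Emergency brake line 2 fails=occurs, Wheel cylinder 2 faulted=not, Secondary master cylinder 2 trips=not → at least one input occurs → occurs.
Rear circuit fails [OR]: Lower bleed valve is inoperative=not, Front circuit down=occurs → at least one input occurs → occurs.
Braking system failure [OR]: Booster path fails=not, Rear circuit fails=occurs → at least one input occurs → occurs.

Yes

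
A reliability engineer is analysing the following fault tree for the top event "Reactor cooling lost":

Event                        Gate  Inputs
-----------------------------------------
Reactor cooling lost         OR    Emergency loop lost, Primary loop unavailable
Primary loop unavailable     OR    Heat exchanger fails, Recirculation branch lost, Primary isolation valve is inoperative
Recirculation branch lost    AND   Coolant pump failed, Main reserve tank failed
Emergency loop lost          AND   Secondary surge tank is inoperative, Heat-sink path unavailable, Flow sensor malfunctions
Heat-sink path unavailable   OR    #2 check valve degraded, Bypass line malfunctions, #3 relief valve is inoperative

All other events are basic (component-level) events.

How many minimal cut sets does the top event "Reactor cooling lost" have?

Heat-sink path unavailable [OR]: union of children's cut sets → 3 cut set(s).
Emergency loop lost [AND]: one cut set from each child combined → 1 × 3 × 1 = 3 cut set(s).
Recirculation branch lost [AND]: one cut set from each child combined → 1 × 1 = 1 cut set(s).
Primary loop unavailable [OR]: union of children's cut sets → 3 cut set(s).
Reactor cooling lost [OR]: union of children's cut sets → 6 cut set(s).
Minimal cut sets: {#2 check valve degraded, Flow sensor malfunctions, Secondary surge tank is inoperative}; {Bypass line malfunctions, Flow sensor malfunctions, Secondary surge tank is inoperative}; {#3 relief valve is inoperative, Flow sensor malfunctions, Secondary surge tank is inoperative}; {Heat exchanger fails}; {Coolant pump failed, Main reserve tank failed}; {Primary isolation valve is inoperative}.

6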